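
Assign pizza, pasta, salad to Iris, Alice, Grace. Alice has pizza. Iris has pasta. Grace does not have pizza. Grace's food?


From clues:
  Alice → pizza
  Iris → pasta
By elimination, Grace gets the remaining.

salad


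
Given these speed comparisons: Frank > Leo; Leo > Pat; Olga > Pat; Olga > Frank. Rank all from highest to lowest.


Constraints: Frank > Leo; Leo > Pat; Olga > Pat; Olga > Frank
Method: at each step, the next-highest is the one remaining person who never appears on the smaller side of a constraint between remaining people.
  Step 1: remaining {Frank, Pat, Leo, Olga}; on the smaller side: {Frank, Pat, Leo} → Olga is next (Olga > Pat; Olga > Frank).
  Step 2: remaining {Frank, Pat, Leo}; on the smaller side: {Pat, Leo} → Frank is next (Frank > Leo).
  Step 3: remaining {Pat, Leo}; on the smaller side: {Pat} → Leo is next (Leo > Pat).
  Step 4: only Pat remains → lowest.
Final ranking (highest to lowest):

Olga > Frank > Leo > Pat


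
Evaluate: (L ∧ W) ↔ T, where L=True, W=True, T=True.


L = True, W = True, T = True
Expression: (L ∧ W) ↔ T
Step 1: L ∧ W = True AND True = True
Step 2: (True) ↔ T = (True iff True) = True

True


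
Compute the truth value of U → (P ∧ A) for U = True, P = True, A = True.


U = True, P = True, A = True
Step 1: P ∧ A = True AND True = True
Step 2: U → (True): false only when U=True and consequent=False.
Result: True

True


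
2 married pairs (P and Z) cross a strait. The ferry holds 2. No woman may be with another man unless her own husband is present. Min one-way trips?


Label couples P and Z.
1. WP+WZ → (far: WP,WZ; near: HP,HZ)
2. WP ←   (far: WZ; near: HP,HZ,WP)
3. HP+HZ → (far: HP,HZ,WZ; near: WP)
4. HP ←   (far: HZ,WZ; near: HP,WP)  — HP returns, since WP is alone on near bank
5. HP+WP → (far: all four; near: empty)
Every state respects the constraint.
Minimum trips = 5

5


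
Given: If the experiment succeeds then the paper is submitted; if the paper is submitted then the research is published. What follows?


Hypothetical syllogism: P → Q, Q → R ⊢ P → R
Premise 1: the experiment succeeds → the paper is submitted
Premise 2: the paper is submitted → the research is published
Chain the implications: the middle term (the paper is submitted) links the two.
Conclusion: If the experiment succeeds, then the research is published.

If the experiment succeeds, then the research is published.


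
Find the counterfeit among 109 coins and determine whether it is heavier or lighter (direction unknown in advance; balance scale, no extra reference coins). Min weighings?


Let n = 109. 218 possibilities (n coins × lighter/heavier); each weighing has 3 outcomes.
Bound for k weighings: say the first weighing puts j coins on each pan. If it tips, the 2j weighed coins remain suspects (each with a known direction) and k-1 weighings give 3^(k-1) outcomes; 3^(k-1) is odd, so 2j ≤ 3^(k-1) - 1. If it balances, the n - 2j unweighed coins remain with direction unknown: 2(n - 2j) ≤ 3^(k-1) - 1 by the same parity argument. Adding, n ≤ (3^(k-1) - 1) + (3^(k-1) - 1)/2 = (3^k - 3)/2, and the classical three-group strategy achieves this (3 coins in 2 weighings, 12 in 3, 39 in 4, 120 in 5).
So we need the smallest k with (3^k - 3)/2 ≥ 109.
k = 4: (3^4 - 3)/2 = 39 < 109 ✗
k = 5: (3^5 - 3)/2 = 120 ≥ 109 ✓

5


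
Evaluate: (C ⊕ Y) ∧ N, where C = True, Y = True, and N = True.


C = True, Y = True, N = True
Step 1: C ⊕ Y = True XOR True = False
Step 2: False ∧ N = False AND True = False
XOR true when exactly one of C,Y is true; then AND with N.

False


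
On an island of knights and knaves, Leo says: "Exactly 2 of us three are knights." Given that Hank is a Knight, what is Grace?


Leo claims exactly 2 knights among Leo, Hank, Grace.
Given: Hank is a Knight.

Case 1: Leo is a Knight (tells truth)
  Then exactly 2 of the three are knights.
  Counting Leo, Hank: 2 knight(s) so far. Need 0 more → Grace = Knave.
Case 2: Leo is a Knave (lies)
  Then the count is NOT 2.
  If Grace = Knight, count = 2 = 2 → claim would be true, contradicts lie.
  If Grace = Knave, count = 1 ≠ 2 → lie confirmed ✓

Grace is a Knave.

Knave


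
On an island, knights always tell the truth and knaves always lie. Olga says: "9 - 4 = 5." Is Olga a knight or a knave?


Statement: "9 - 4 = 5."
Actual: 9 - 4 = 5
Claimed: 5
Statement is TRUE → Olga tells the truth → Knight

Knight


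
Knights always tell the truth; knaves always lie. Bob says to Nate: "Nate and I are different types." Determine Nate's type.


Bob says: "Nate and I are different types."
Case 1: Bob is a Knight (truth-teller)
  Statement is true → they ARE different → Nate is a Knave
Case 2: Bob is a Knave (liar)
  Statement is false → they are NOT different → Nate is a Knave
In both cases, Nate is a Knave.

Knave


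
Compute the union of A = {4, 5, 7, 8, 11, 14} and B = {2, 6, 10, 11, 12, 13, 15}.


A = {4, 5, 7, 8, 11, 14}
B = {2, 6, 10, 11, 12, 13, 15}
Operation: union
All elements combined: 2, 4, 5, 6, 7, 8, 10, 11, 12, 13, 14, 15

{2, 4, 5, 6, 7, 8, 10, 11, 12, 13, 14, 15}


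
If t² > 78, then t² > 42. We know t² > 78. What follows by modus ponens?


Modus ponens: P → Q, P ⊢ Q
P: t² > 78
Q: t² > 42
We have P → Q and P is true.
By modus ponens, Q must be true.

t² > 42


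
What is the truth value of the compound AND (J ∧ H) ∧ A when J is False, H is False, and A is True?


J = False, H = False, A = True
Step 1: J ∧ H = False AND False = False
Step 2: False ∧ A = False AND True = False
AND is true only when ALL operands are true.

False


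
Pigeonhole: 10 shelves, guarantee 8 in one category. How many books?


Pigeonhole: to guarantee k in one of n categories, need (k-1)×n + 1.
k = 8, n = 10
Minimum = (8-1) × 10 + 1 = 7 × 10 + 1

71


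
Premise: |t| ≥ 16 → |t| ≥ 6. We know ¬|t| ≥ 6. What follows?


Modus tollens: P → Q, ¬Q ⊢ ¬P
P: |t| ≥ 16
Q: |t| ≥ 6
We have P → Q and Q is false.
By modus tollens, P must be false.

It is not the case that |t| ≥ 16


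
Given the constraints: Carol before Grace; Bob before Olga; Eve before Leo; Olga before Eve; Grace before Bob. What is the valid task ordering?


Constraints: Carol before Grace; Bob before Olga; Eve before Leo; Olga before Eve; Grace before Bob
Method: repeatedly schedule the remaining task that has no remaining task required before it.
  Step 1: remaining {Olga, Eve, Bob, Carol, Leo, Grace}; every task except Carol still has a predecessor pending → schedule Carol.
  Step 2: remaining {Olga, Eve, Bob, Leo, Grace}; every task except Grace still has a predecessor pending → schedule Grace.
  Step 3: remaining {Olga, Eve, Bob, Leo}; every task except Bob still has a predecessor pending → schedule Bob.
  Step 4: remaining {Olga, Eve, Leo}; every task except Olga still has a predecessor pending → schedule Olga.
  Step 5: remaining {Eve, Leo}; every task except Eve still has a predecessor pending → schedule Eve.
  Step 6: only Leo remains → schedule Leo.
Resulting order:

Carol → Grace → Bob → Olga → Eve → Leo


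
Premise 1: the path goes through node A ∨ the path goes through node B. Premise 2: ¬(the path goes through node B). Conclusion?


Disjunctive syllogism: P ∨ Q, ¬P ⊢ Q
Disjunction: the path goes through node A ∨ the path goes through node B
We know it is not the case that the path goes through node B.
By disjunctive syllogism, the other disjunct must be true.

The path goes through node A


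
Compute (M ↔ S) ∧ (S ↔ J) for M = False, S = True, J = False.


M = False, S = True, J = False
Step 1: M ↔ S is true when M and S have the same value. Result: False
Step 2: S ↔ J is true when S and J have the same value. Result: False
Step 3: False ∧ False = False

False


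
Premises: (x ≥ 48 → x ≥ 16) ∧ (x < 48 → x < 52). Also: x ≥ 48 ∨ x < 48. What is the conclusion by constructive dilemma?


Constructive dilemma: (P → Q) ∧ (R → S), P ∨ R ⊢ Q ∨ S
Premise 1: x ≥ 48 → x ≥ 16
Premise 2: x < 48 → x < 52
Premise 3: x ≥ 48 ∨ x < 48
Case 1: Assuming x ≥ 48, then by Premise 1, x ≥ 16.
Case 2: Assuming x < 48, then by Premise 2, x < 52.
Since one of x ≥ 48 or x < 48 must hold, we get x ≥ 16 or x < 52.

x ≥ 16 or x < 52.


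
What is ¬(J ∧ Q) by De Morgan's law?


De Morgan's law: ¬(P ∧ Q) ≡ ¬P ∨ ¬Q
¬(J ∧ Q) = ¬J ∨ ¬Q

¬J ∨ ¬Q


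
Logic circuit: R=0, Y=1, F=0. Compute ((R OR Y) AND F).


R OR Y = 0|1 = 1
1 AND 0 = 0

0


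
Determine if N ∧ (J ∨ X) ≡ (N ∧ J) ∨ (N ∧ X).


Expression 1: N ∧ (J ∨ X)
Expression 2: (N ∧ J) ∨ (N ∧ X)
Truth table (N J X | Expr1 Expr2):
  T T T |   T     T
  T T F |   T     T
  T F T |   T     T
  T F F |   F     F
  F T T |   F     F
  F T F |   F     F
  F F T |   F     F
  F F F |   F     F
All 8 rows agree, so the expressions are logically equivalent.

Yes


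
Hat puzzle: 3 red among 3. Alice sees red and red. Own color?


Total red = 3, seen red = 2
Own red = 3 - 2 = 1
Alice's hat is red.

red


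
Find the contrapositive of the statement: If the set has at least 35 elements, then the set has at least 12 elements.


Original: If the set has at least 35 elements, then the set has at least 12 elements
Contrapositive: If ¬Q, then ¬P
Negate Q: not (the set has at least 12 elements)
Negate P: not (the set has at least 35 elements)

If not (the set has at least 12 elements), then not (the set has at least 35 elements).


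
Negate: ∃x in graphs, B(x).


Original: ∃x B(x)
Rule: ¬∀→∃, ¬∃→∀, negate predicate.
Negation: ∀x ¬B(x)

∀x ¬B(x)


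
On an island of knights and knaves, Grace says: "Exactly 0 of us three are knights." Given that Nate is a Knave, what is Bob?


Grace claims exactly 0 knights among Grace, Nate, Bob.
Given: Nate is a Knave.

Case 1: Grace is a Knight (tells truth)
  Then exactly 0 of the three are knights.
  Counting Grace, Nate: 1 knight(s) so far. Need -1 more → impossible.
Case 2: Grace is a Knave (lies)
  Then the count is NOT 0.
  If Bob = Knave, count = 0 = 0 → claim would be true, contradicts lie.
  If Bob = Knight, count = 1 ≠ 0 → lie confirmed ✓

Bob is a Knight.

Knight


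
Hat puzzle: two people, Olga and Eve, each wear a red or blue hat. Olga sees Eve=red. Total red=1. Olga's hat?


Total red = 1, Eve = red
Red accounted for: 1
Remaining for Olga: 0
Olga's hat is blue.

blue


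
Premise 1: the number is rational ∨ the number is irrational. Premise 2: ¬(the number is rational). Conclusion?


Disjunctive syllogism: P ∨ Q, ¬P ⊢ Q
Disjunction: the number is rational ∨ the number is irrational
We know it is not the case that the number is rational.
By disjunctive syllogism, the other disjunct must be true.

The number is irrational


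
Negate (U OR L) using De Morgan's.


De Morgan's law: ¬(P ∨ Q) ≡ ¬P ∧ ¬Q
¬(U ∨ L) = ¬U ∧ ¬L

¬U ∧ ¬L


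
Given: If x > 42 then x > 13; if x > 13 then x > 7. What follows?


Hypothetical syllogism: P → Q, Q → R ⊢ P → R
Premise 1: x > 42 → x > 13
Premise 2: x > 13 → x > 7
Chain the implications: the middle term (x > 13) links the two.
Conclusion: If x > 42, then x > 7.

If x > 42, then x > 7.


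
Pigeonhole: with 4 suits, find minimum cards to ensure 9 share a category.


Pigeonhole: to guarantee k in one of n categories, need (k-1)×n + 1.
k = 9, n = 4
Minimum = (9-1) × 4 + 1 = 8 × 4 + 1

33


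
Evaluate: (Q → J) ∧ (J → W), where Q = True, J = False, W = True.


Q = True, J = False, W = True
Step 1: Q → J is false only when Q=True and J=False. Result: False
Step 2: J → W is false only when J=True and W=False. Result: True
Step 3: False ∧ True = False

False


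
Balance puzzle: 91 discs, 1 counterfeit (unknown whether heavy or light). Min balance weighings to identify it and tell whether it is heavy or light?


Let n = 91. 182 possibilities (n discs × lighter/heavier); each weighing has 3 outcomes.
Bound for k weighings: say the first weighing puts j discs on each pan. If it tips, the 2j weighed discs remain suspects (each with a known direction) and k-1 weighings give 3^(k-1) outcomes; 3^(k-1) is odd, so 2j ≤ 3^(k-1) - 1. If it balances, the n - 2j unweighed discs remain with direction unknown: 2(n - 2j) ≤ 3^(k-1) - 1 by the same parity argument. Adding, n ≤ (3^(k-1) - 1) + (3^(k-1) - 1)/2 = (3^k - 3)/2, and the classical three-group strategy achieves this (3 discs in 2 weighings, 12 in 3, 39 in 4, 120 in 5).
So we need the smallest k with (3^k - 3)/2 ≥ 91.
k = 4: (3^4 - 3)/2 = 39 < 91 ✗
k = 5: (3^5 - 3)/2 = 120 ≥ 91 ✓

5


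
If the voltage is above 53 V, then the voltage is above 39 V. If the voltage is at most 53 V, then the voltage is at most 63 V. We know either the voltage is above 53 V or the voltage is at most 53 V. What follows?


Constructive dilemma: (P → Q) ∧ (R → S), P ∨ R ⊢ Q ∨ S
Premise 1: the voltage is above 53 V → the voltage is above 39 V
Premise 2: the voltage is at most 53 V → the voltage is at most 63 V
Premise 3: the voltage is above 53 V ∨ the voltage is at most 53 V
Case 1: Assuming the voltage is above 53 V, then by Premise 1, the voltage is above 39 V.
Case 2: Assuming the voltage is at most 53 V, then by Premise 2, the voltage is at most 63 V.
Since one of the voltage is above 53 V or the voltage is at most 53 V must hold, we get the voltage is above 39 V or the voltage is at most 63 V.

The voltage is above 39 V or the voltage is at most 63 V.


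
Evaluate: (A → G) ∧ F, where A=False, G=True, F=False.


A = False, G = True, F = False
Expression: (A → G) ∧ F
Step 1: A → G = False → True (false only if A=True, G=False) = True
Step 2: (True) ∧ F = True AND False = False

False


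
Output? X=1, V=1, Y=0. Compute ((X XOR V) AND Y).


X XOR V = 1^1 = 0
0 AND 0 = 0

0


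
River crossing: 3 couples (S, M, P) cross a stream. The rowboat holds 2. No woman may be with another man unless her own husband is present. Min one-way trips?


Label couples S, M, P (H = husband, W = wife).
Counting alone: 6 people, the rowboat carries 2 and someone must bring it back, so each round trip nets at most +1 on the far side until the last crossing → at least 9 trips. The jealousy constraint makes 9 impossible; the shortest valid schedule has 11:
1. WS+WM →  (far: WS,WM; near: HS,HM,HP,WP)
2. WS ←       (far: WM; near: HS,HM,HP,WS,WP)
3. WS+WP →  (far: WS,WM,WP; near: HS,HM,HP)
4. WS ←       (far: WM,WP; near: HS,HM,HP,WS)
5. HM+HP →  (far: HM,WM,HP,WP; near: HS,WS)
6. HM+WM ←  (far: HP,WP; near: HS,WS,HM,WM)
7. HS+HM →  (far: HS,HM,HP,WP; near: WS,WM)
8. WP ←       (far: HS,HM,HP; near: WS,WM,WP)
9. WS+WM →  (far: HS,WS,HM,WM,HP; near: WP)
10. HP ←      (far: HS,WS,HM,WM; near: HP,WP)
11. HP+WP → (far: all six; near: empty)
In every state each wife is either with her husband or with no other man.
Minimum trips = 11

11


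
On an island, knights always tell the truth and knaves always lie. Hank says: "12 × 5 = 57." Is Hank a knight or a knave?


Statement: "12 × 5 = 57."
Actual: 12 × 5 = 60
Claimed: 57
Statement is FALSE → Hank lies → Knave

Knave


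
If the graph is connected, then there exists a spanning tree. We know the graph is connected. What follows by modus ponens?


Modus ponens: P → Q, P ⊢ Q
P: the graph is connected
Q: there exists a spanning tree
We have P → Q and P is true.
By modus ponens, Q must be true.

There exists a spanning tree


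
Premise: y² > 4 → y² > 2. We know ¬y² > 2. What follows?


Modus tollens: P → Q, ¬Q ⊢ ¬P
P: y² > 4
Q: y² > 2
We have P → Q and Q is false.
By modus tollens, P must be false.

It is not the case that y² > 4


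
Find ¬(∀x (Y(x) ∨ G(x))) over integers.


Original: ∀x (Y(x) ∨ G(x))
Rule: ¬∀→∃, ¬∃→∀, negate predicate.
Negation: ∃x (¬Y(x) ∧ ¬G(x))

∃x (¬Y(x) ∧ ¬G(x))


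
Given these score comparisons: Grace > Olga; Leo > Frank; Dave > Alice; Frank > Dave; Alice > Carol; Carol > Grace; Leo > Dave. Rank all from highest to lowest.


Constraints: Grace > Olga; Leo > Frank; Dave > Alice; Frank > Dave; Alice > Carol; Carol > Grace; Leo > Dave
Method: at each step, the next-highest is the one remaining person who never appears on the smaller side of a constraint between remaining people.
  Step 1: remaining {Alice, Olga, Frank, Dave, Grace, Leo, Carol}; on the smaller side: {Alice, Olga, Frank, Dave, Grace, Carol} → Leo is next (Leo > Frank; Leo > Dave).
  Step 2: remaining {Alice, Olga, Frank, Dave, Grace, Carol}; on the smaller side: {Alice, Olga, Dave, Grace, Carol} → Frank is next (Frank > Dave).
  Step 3: remaining {Alice, Olga, Dave, Grace, Carol}; on the smaller side: {Alice, Olga, Grace, Carol} → Dave is next (Dave > Alice).
  Step 4: remaining {Alice, Olga, Grace, Carol}; on the smaller side: {Olga, Grace, Carol} → Alice is next (Alice > Carol).
  Step 5: remaining {Olga, Grace, Carol}; on the smaller side: {Olga, Grace} → Carol is next (Carol > Grace).
  Step 6: remaining {Olga, Grace}; on the smaller side: {Olga} → Grace is next (Grace > Olga).
  Step 7: only Olga remains → lowest.
Final ranking (highest to lowest):

Leo > Frank > Dave > Alice > Carol > Grace > Olga


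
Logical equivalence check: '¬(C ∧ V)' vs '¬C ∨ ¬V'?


Expression 1: ¬(C ∧ V)
Expression 2: ¬C ∨ ¬V
Truth table (C V | Expr1 Expr2):
  T T |   F     F
  T F |   T     T
  F T |   T     T
  F F |   T     T
All 4 rows agree, so the expressions are logically equivalent.

Yes


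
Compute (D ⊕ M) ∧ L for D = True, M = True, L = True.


D = True, M = True, L = True
Step 1: D ⊕ M = True XOR True = False
Step 2: False ∧ L = False AND True = False
XOR true when exactly one of D,M is true; then AND with L.

False


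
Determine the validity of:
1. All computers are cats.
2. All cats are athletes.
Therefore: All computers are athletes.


Premise 1: All computers are cats.
Premise 2: All cats are athletes.
Conclusion: All computers are athletes.
Barbara syllogism (AAA-1): All A are B, All B are C → All A are C.
Middle term (cats) distributed in premise 2.

Valid


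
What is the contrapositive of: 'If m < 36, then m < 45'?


Original: If m < 36, then m < 45
Contrapositive: If ¬Q, then ¬P
Negate Q: not (m < 45)
Negate P: not (m < 36)

If not (m < 45), then not (m < 36).


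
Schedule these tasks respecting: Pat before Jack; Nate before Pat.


Constraints: Pat before Jack; Nate before Pat
Method: repeatedly schedule the remaining task that has no remaining task required before it.
  Step 1: remaining {Pat, Nate, Jack}; every task except Nate still has a predecessor pending → schedule Nate.
  Step 2: remaining {Pat, Jack}; every task except Pat still has a predecessor pending → schedule Pat.
  Step 3: only Jack remains → schedule Jack.
Resulting order:

Nate → Pat → Jack


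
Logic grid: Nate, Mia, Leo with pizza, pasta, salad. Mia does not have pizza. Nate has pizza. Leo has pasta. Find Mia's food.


From clues:
  Leo → pasta
  Nate → pizza
By elimination, Mia gets the remaining.

salad


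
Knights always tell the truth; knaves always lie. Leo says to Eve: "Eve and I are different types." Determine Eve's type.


Leo says: "Eve and I are different types."
Case 1: Leo is a Knight (truth-teller)
  Statement is true → they ARE different → Eve is a Knave
Case 2: Leo is a Knave (liar)
  Statement is false → they are NOT different → Eve is a Knave
In both cases, Eve is a Knave.

Knave


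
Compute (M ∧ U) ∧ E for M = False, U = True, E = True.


M = False, U = True, E = True
Step 1: M ∧ U = False AND True = False
Step 2: False ∧ E = False AND True = False
AND is true only when ALL operands are true.

False


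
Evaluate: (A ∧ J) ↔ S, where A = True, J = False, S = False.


A = True, J = False, S = False
Step 1: A ∧ J = True AND False = False
Step 2: (False) ↔ S: true when both sides have same truth value.
Result: False ↔ False = True

True


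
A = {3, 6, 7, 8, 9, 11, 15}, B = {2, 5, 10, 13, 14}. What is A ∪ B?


A = {3, 6, 7, 8, 9, 11, 15}
B = {2, 5, 10, 13, 14}
Operation: union
All elements combined: 2, 3, 5, 6, 7, 8, 9, 10, 11, 13, 14, 15

{2, 3, 5, 6, 7, 8, 9, 10, 11, 13, 14, 15}


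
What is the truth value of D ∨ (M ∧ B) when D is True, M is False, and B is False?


D = True, M = False, B = False
Step 1: M ∧ B = False AND False = False
Step 2: D ∨ False = True OR False = True
AND evaluated first (higher precedence); then OR applied.

True


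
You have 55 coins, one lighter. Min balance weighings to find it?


Each weighing has 3 outcomes (left heavy / balance / right heavy), so k weighings distinguish at most 3^k cases; splitting into three near-equal groups achieves this.
Need 3^k ≥ 55: 3^3 = 27 < 55 ≤ 3^4 = 81
k = ⌈log₃(55)⌉ = 4

4


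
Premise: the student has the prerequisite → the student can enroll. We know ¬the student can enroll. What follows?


Modus tollens: P → Q, ¬Q ⊢ ¬P
P: the student has the prerequisite
Q: the student can enroll
We have P → Q and Q is false.
By modus tollens, P must be false.

It is not the case that the student has the prerequisite


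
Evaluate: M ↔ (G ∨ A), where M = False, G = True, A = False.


M = False, G = True, A = False
Step 1: G ∨ A = True OR False = True
Step 2: M ↔ (True): true when both sides have same truth value.
Result: False ↔ True = False

False


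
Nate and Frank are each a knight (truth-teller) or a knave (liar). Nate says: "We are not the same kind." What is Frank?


Nate says: "We are not the same kind."
Case 1: Nate is a Knight (truth-teller)
  Statement is true → they ARE different → Frank is a Knave
Case 2: Nate is a Knave (liar)
  Statement is false → they are NOT different → Frank is a Knave
In both cases, Frank is a Knave.

Knave


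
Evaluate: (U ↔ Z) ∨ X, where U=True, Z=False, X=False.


U = True, Z = False, X = False
Expression: (U ↔ Z) ∨ X
Step 1: U ↔ Z = (True iff False) (true when values match) = False
Step 2: (False) ∨ X = False OR False = False

False


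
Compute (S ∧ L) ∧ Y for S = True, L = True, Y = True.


S = True, L = True, Y = True
Step 1: S ∧ L = True AND True = True
Step 2: True ∧ Y = True AND True = True
AND is true only when ALL operands are true.

True


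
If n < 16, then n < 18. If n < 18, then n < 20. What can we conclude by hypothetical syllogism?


Hypothetical syllogism: P → Q, Q → R ⊢ P → R
Premise 1: n < 16 → n < 18
Premise 2: n < 18 → n < 20
Chain the implications: the middle term (n < 18) links the two.
Conclusion: If n < 16, then n < 20.

If n < 16, then n < 20.


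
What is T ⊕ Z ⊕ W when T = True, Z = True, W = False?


T = True, Z = True, W = False
Step 1: T ⊕ Z = True XOR True = False
Step 2: False ⊕ W = False XOR False = False
XOR is true when an odd number of operands are true.

False


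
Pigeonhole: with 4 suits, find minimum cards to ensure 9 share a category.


Pigeonhole: to guarantee k in one of n categories, need (k-1)×n + 1.
k = 9, n = 4
Minimum = (9-1) × 4 + 1 = 8 × 4 + 1

33


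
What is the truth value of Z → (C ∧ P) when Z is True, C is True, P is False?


Z = True, C = True, P = False
Step 1: C ∧ P = True AND False = False
Step 2: Z → (False): false only when Z=True and consequent=False.
Result: False

False


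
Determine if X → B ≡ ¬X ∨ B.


Expression 1: X → B
Expression 2: ¬X ∨ B
Truth table (X B | Expr1 Expr2):
  T T |   T     T
  T F |   F     F
  F T |   T     T
  F F |   T     T
All 4 rows agree, so the expressions are logically equivalent.

Yes


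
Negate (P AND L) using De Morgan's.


De Morgan's law: ¬(P ∧ Q) ≡ ¬P ∨ ¬Q
¬(P ∧ L) = ¬P ∨ ¬L

¬P ∨ ¬L


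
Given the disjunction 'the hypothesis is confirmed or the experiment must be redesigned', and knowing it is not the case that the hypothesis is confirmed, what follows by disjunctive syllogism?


Disjunctive syllogism: P ∨ Q, ¬P ⊢ Q
Disjunction: the hypothesis is confirmed ∨ the experiment must be redesigned
We know it is not the case that the hypothesis is confirmed.
By disjunctive syllogism, the other disjunct must be true.

The experiment must be redesigned


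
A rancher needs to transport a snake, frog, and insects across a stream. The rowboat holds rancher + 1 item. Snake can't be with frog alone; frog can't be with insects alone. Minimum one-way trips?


1. rancher+frog → 2. rancher ← 3. rancher+snake → 4. rancher+frog ← 5. rancher+insects → 6. rancher ← 7. rancher+frog →
Minimum trips = 7

7


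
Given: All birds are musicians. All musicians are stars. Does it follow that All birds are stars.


Premise 1: All birds are musicians.
Premise 2: All musicians are stars.
Conclusion: All birds are stars.
Barbara syllogism (AAA-1): All A are B, All B are C → All A are C.
Middle term (musicians) distributed in premise 2.

Valid


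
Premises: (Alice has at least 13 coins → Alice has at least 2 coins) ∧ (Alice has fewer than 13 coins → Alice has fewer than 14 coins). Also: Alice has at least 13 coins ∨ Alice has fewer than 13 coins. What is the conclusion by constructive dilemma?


Constructive dilemma: (P → Q) ∧ (R → S), P ∨ R ⊢ Q ∨ S
Premise 1: Alice has at least 13 coins → Alice has at least 2 coins
Premise 2: Alice has fewer than 13 coins → Alice has fewer than 14 coins
Premise 3: Alice has at least 13 coins ∨ Alice has fewer than 13 coins
Case 1: Assuming Alice has at least 13 coins, then by Premise 1, Alice has at least 2 coins.
Case 2: Assuming Alice has fewer than 13 coins, then by Premise 2, Alice has fewer than 14 coins.
Since one of Alice has at least 13 coins or Alice has fewer than 13 coins must hold, we get Alice has at least 2 coins or Alice has fewer than 14 coins.

Alice has at least 2 coins or Alice has fewer than 14 coins.


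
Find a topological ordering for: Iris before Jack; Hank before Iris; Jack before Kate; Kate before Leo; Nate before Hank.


Constraints: Iris before Jack; Hank before Iris; Jack before Kate; Kate before Leo; Nate before Hank
Method: repeatedly schedule the remaining task that has no remaining task required before it.
  Step 1: remaining {Jack, Hank, Kate, Iris, Leo, Nate}; every task except Nate still has a predecessor pending → schedule Nate.
  Step 2: remaining {Jack, Hank, Kate, Iris, Leo}; every task except Hank still has a predecessor pending → schedule Hank.
  Step 3: remaining {Jack, Kate, Iris, Leo}; every task except Iris still has a predecessor pending → schedule Iris.
  Step 4: remaining {Jack, Kate, Leo}; every task except Jack still has a predecessor pending → schedule Jack.
  Step 5: remaining {Kate, Leo}; every task except Kate still has a predecessor pending → schedule Kate.
  Step 6: only Leo remains → schedule Leo.
Resulting order:

Nate → Hank → Iris → Jack → Kate → Leo


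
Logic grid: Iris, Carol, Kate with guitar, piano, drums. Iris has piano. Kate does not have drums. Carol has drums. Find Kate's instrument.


From clues:
  Iris → piano
  Carol → drums
By elimination, Kate gets the remaining.

guitar


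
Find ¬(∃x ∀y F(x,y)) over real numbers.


Original: ∃x ∀y F(x,y)
Rule: ¬∀→∃, ¬∃→∀, negate predicate.
Negation: ∀x ∃y ¬F(x,y)

∀x ∃y ¬F(x,y)


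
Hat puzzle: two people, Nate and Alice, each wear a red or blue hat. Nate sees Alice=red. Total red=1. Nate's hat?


Total red = 1, Alice = red
Red accounted for: 1
Remaining for Nate: 0
Nate's hat is blue.

blue


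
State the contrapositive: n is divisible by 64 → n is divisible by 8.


Original: If n is divisible by 64, then n is divisible by 8
Contrapositive: If ¬Q, then ¬P
Negate Q: not (n is divisible by 8)
Negate P: not (n is divisible by 64)

If not (n is divisible by 8), then not (n is divisible by 64).


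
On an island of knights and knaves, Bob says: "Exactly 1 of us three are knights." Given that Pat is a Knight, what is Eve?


Bob claims exactly 1 knights among Bob, Pat, Eve.
Given: Pat is a Knight.

Case 1: Bob is a Knight (tells truth)
  Then exactly 1 of the three are knights.
  Counting Bob, Pat: 2 knight(s) so far. Need -1 more → impossible.
Case 2: Bob is a Knave (lies)
  Then the count is NOT 1.
  If Eve = Knave, count = 1 = 1 → claim would be true, contradicts lie.
  If Eve = Knight, count = 2 ≠ 1 → lie confirmed ✓

Eve is a Knight.

Knight


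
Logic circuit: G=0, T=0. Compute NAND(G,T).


G AND T = 0
NOT(0) = 1

1


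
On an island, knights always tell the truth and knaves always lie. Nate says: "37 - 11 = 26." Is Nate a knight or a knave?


Statement: "37 - 11 = 26."
Actual: 37 - 11 = 26
Claimed: 26
Statement is TRUE → Nate tells the truth → Knight

Knight


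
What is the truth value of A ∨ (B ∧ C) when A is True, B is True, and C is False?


A = True, B = True, C = False
Step 1: B ∧ C = True AND False = False
Step 2: A ∨ False = True OR False = True
AND evaluated first (higher precedence); then OR applied.

True


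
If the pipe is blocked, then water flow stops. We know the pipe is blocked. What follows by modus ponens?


Modus ponens: P → Q, P ⊢ Q
P: the pipe is blocked
Q: water flow stops
We have P → Q and P is true.
By modus ponens, Q must be true.

Water flow stops


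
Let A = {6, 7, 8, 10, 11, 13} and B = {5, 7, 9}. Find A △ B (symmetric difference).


A = {6, 7, 8, 10, 11, 13}
B = {5, 7, 9}
Operation: symmetric difference
In A only: [6, 8, 10, 11, 13], in B only: [5, 9]

{5, 6, 8, 9, 10, 11, 13}


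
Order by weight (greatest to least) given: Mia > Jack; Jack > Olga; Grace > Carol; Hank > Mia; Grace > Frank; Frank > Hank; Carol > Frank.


Constraints: Mia > Jack; Jack > Olga; Grace > Carol; Hank > Mia; Grace > Frank; Frank > Hank; Carol > Frank
Method: at each step, the next-highest is the one remaining person who never appears on the smaller side of a constraint between remaining people.
  Step 1: remaining {Hank, Frank, Mia, Jack, Grace, Olga, Carol}; on the smaller side: {Hank, Frank, Mia, Jack, Olga, Carol} → Grace is next (Grace > Carol; Grace > Frank).
  Step 2: remaining {Hank, Frank, Mia, Jack, Olga, Carol}; on the smaller side: {Hank, Frank, Mia, Jack, Olga} → Carol is next (Carol > Frank).
  Step 3: remaining {Hank, Frank, Mia, Jack, Olga}; on the smaller side: {Hank, Mia, Jack, Olga} → Frank is next (Frank > Hank).
  Step 4: remaining {Hank, Mia, Jack, Olga}; on the smaller side: {Mia, Jack, Olga} → Hank is next (Hank > Mia).
  Step 5: remaining {Mia, Jack, Olga}; on the smaller side: {Jack, Olga} → Mia is next (Mia > Jack).
  Step 6: remaining {Jack, Olga}; on the smaller side: {Olga} → Jack is next (Jack > Olga).
  Step 7: only Olga remains → lowest.
Final ranking (highest to lowest):

Grace > Carol > Frank > Hank > Mia > Jack > Olga


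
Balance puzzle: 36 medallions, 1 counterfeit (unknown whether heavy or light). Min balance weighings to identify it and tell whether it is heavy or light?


Let n = 36. 72 possibilities (n medallions × lighter/heavier); each weighing has 3 outcomes.
Bound for k weighings: say the first weighing puts j medallions on each pan. If it tips, the 2j weighed medallions remain suspects (each with a known direction) and k-1 weighings give 3^(k-1) outcomes; 3^(k-1) is odd, so 2j ≤ 3^(k-1) - 1. If it balances, the n - 2j unweighed medallions remain with direction unknown: 2(n - 2j) ≤ 3^(k-1) - 1 by the same parity argument. Adding, n ≤ (3^(k-1) - 1) + (3^(k-1) - 1)/2 = (3^k - 3)/2, and the classical three-group strategy achieves this (3 medallions in 2 weighings, 12 in 3, 39 in 4, 120 in 5).
So we need the smallest k with (3^k - 3)/2 ≥ 36.
k = 3: (3^3 - 3)/2 = 12 < 36 ✗
k = 4: (3^4 - 3)/2 = 39 ≥ 36 ✓

4


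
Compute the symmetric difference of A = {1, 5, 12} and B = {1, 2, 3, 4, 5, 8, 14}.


A = {1, 5, 12}
B = {1, 2, 3, 4, 5, 8, 14}
Operation: symmetric difference
In A only: [12], in B only: [2, 3, 4, 8, 14]

{2, 3, 4, 8, 12, 14}


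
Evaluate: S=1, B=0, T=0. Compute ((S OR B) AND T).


S OR B = 1|0 = 1
1 AND 0 = 0

0


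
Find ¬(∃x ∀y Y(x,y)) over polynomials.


Original: ∃x ∀y Y(x,y)
Rule: ¬∀→∃, ¬∃→∀, negate predicate.
Negation: ∀x ∃y ¬Y(x,y)

∀x ∃y ¬Y(x,y)


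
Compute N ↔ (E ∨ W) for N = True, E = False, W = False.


N = True, E = False, W = False
Step 1: E ∨ W = False OR False = False
Step 2: N ↔ (False): true when both sides have same truth value.
Result: True ↔ False = False

False


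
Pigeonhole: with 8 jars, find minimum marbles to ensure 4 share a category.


Pigeonhole: to guarantee k in one of n categories, need (k-1)×n + 1.
k = 4, n = 8
Minimum = (4-1) × 8 + 1 = 3 × 8 + 1

25


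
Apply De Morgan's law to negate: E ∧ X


De Morgan's law: ¬(P ∧ Q) ≡ ¬P ∨ ¬Q
¬(E ∧ X) = ¬E ∨ ¬X

¬E ∨ ¬X


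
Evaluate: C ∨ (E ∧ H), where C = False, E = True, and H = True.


C = False, E = True, H = True
Step 1: E ∧ H = True AND True = True
Step 2: C ∨ True = False OR True = True
AND evaluated first (higher precedence); then OR applied.

True


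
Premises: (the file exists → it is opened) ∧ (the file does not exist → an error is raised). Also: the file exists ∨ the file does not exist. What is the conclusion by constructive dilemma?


Constructive dilemma: (P → Q) ∧ (R → S), P ∨ R ⊢ Q ∨ S
Premise 1: the file exists → it is opened
Premise 2: the file does not exist → an error is raised
Premise 3: the file exists ∨ the file does not exist
Case 1: Assuming the file exists, then by Premise 1, it is opened.
Case 2: Assuming the file does not exist, then by Premise 2, an error is raised.
Since one of the file exists or the file does not exist must hold, we get it is opened or an error is raised.

It is opened or an error is raised.


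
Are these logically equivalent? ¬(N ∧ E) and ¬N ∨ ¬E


Expression 1: ¬(N ∧ E)
Expression 2: ¬N ∨ ¬E
Truth table (N E | Expr1 Expr2):
  T T |   F     F
  T F |   T     T
  F T |   T     T
  F F |   T     T
All 4 rows agree, so the expressions are logically equivalent.

Yes


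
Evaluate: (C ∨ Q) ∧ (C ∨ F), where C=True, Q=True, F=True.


C = True, Q = True, F = True
Expression: (C ∨ Q) ∧ (C ∨ F)
Step 1: C ∨ Q = True OR True = True
Step 2: C ∨ F = True OR True = True
Step 3: (True) ∧ (True) = True AND True = True

True


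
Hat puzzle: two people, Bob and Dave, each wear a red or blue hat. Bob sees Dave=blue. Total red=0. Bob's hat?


Total red = 0, Dave = blue
Red accounted for: 0
Remaining for Bob: 0
Bob's hat is blue.

blue


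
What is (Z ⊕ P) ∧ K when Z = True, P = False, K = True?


Z = True, P = False, K = True
Step 1: Z ⊕ P = True XOR False = True
Step 2: True ∧ K = True AND True = True
XOR true when exactly one of Z,P is true; then AND with K.

True


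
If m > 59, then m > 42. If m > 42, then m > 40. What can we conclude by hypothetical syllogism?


Hypothetical syllogism: P → Q, Q → R ⊢ P → R
Premise 1: m > 59 → m > 42
Premise 2: m > 42 → m > 40
Chain the implications: the middle term (m > 42) links the two.
Conclusion: If m > 59, then m > 40.

If m > 59, then m > 40.


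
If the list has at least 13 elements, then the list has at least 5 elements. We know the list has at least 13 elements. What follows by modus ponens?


Modus ponens: P → Q, P ⊢ Q
P: the list has at least 13 elements
Q: the list has at least 5 elements
We have P → Q and P is true.
By modus ponens, Q must be true.

The list has at least 5 elements


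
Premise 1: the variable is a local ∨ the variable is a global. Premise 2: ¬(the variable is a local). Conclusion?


Disjunctive syllogism: P ∨ Q, ¬P ⊢ Q
Disjunction: the variable is a local ∨ the variable is a global
We know it is not the case that the variable is a local.
By disjunctive syllogism, the other disjunct must be true.

The variable is a global


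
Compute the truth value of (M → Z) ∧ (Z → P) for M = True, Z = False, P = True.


M = True, Z = False, P = True
Step 1: M → Z is false only when M=True and Z=False. Result: False
Step 2: Z → P is false only when Z=True and P=False. Result: True
Step 3: False ∧ True = False

False


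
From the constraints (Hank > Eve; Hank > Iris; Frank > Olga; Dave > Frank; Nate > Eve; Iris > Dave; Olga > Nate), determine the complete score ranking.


Constraints: Hank > Eve; Hank > Iris; Frank > Olga; Dave > Frank; Nate > Eve; Iris > Dave; Olga > Nate
Method: at each step, the next-highest is the one remaining person who never appears on the smaller side of a constraint between remaining people.
  Step 1: remaining {Olga, Nate, Iris, Hank, Eve, Frank, Dave}; on the smaller side: {Olga, Nate, Iris, Eve, Frank, Dave} → Hank is next (Hank > Eve; Hank > Iris).
  Step 2: remaining {Olga, Nate, Iris, Eve, Frank, Dave}; on the smaller side: {Olga, Nate, Eve, Frank, Dave} → Iris is next (Iris > Dave).
  Step 3: remaining {Olga, Nate, Eve, Frank, Dave}; on the smaller side: {Olga, Nate, Eve, Frank} → Dave is next (Dave > Frank).
  Step 4: remaining {Olga, Nate, Eve, Frank}; on the smaller side: {Olga, Nate, Eve} → Frank is next (Frank > Olga).
  Step 5: remaining {Olga, Nate, Eve}; on the smaller side: {Nate, Eve} → Olga is next (Olga > Nate).
  Step 6: remaining {Nate, Eve}; on the smaller side: {Eve} → Nate is next (Nate > Eve).
  Step 7: only Eve remains → lowest.
Final ranking (highest to lowest):

Hank > Iris > Dave > Frank > Olga > Nate > Eve


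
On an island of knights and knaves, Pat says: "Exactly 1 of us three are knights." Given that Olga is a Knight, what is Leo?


Pat claims exactly 1 knights among Pat, Olga, Leo.
Given: Olga is a Knight.

Case 1: Pat is a Knight (tells truth)
  Then exactly 1 of the three are knights.
  Counting Pat, Olga: 2 knight(s) so far. Need -1 more → impossible.
Case 2: Pat is a Knave (lies)
  Then the count is NOT 1.
  If Leo = Knave, count = 1 = 1 → claim would be true, contradicts lie.
  If Leo = Knight, count = 2 ≠ 1 → lie confirmed ✓

Leo is a Knight.

Knight


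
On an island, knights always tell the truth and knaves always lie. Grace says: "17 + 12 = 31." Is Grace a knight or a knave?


Statement: "17 + 12 = 31."
Actual: 17 + 12 = 29
Claimed: 31
Statement is FALSE → Grace lies → Knave

Knave


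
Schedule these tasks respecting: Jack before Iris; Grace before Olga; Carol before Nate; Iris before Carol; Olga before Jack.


Constraints: Jack before Iris; Grace before Olga; Carol before Nate; Iris before Carol; Olga before Jack
Method: repeatedly schedule the remaining task that has no remaining task required before it.
  Step 1: remaining {Jack, Olga, Grace, Iris, Carol, Nate}; every task except Grace still has a predecessor pending → schedule Grace.
  Step 2: remaining {Jack, Olga, Iris, Carol, Nate}; every task except Olga still has a predecessor pending → schedule Olga.
  Step 3: remaining {Jack, Iris, Carol, Nate}; every task except Jack still has a predecessor pending → schedule Jack.
  Step 4: remaining {Iris, Carol, Nate}; every task except Iris still has a predecessor pending → schedule Iris.
  Step 5: remaining {Carol, Nate}; every task except Carol still has a predecessor pending → schedule Carol.
  Step 6: only Nate remains → schedule Nate.
Resulting order:

Grace → Olga → Jack → Iris → Carol → Nate


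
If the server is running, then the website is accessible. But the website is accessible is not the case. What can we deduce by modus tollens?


Modus tollens: P → Q, ¬Q ⊢ ¬P
P: the server is running
Q: the website is accessible
We have P → Q and Q is false.
By modus tollens, P must be false.

It is not the case that the server is running
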